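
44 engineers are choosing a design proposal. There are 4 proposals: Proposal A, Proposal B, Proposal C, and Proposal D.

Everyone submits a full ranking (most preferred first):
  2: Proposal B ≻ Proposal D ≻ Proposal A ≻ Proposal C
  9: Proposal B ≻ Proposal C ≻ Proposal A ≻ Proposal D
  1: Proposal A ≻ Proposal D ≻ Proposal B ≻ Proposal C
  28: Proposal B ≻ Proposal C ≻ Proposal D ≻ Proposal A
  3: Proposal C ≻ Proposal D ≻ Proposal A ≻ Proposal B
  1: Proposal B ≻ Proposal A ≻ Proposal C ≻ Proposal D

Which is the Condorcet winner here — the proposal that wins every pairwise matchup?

Proposal B vs Proposal A: 40–4
Proposal B vs Proposal C: 41–3
Proposal B vs Proposal D: 40–4
Proposal B beats every other proposal.

Proposal B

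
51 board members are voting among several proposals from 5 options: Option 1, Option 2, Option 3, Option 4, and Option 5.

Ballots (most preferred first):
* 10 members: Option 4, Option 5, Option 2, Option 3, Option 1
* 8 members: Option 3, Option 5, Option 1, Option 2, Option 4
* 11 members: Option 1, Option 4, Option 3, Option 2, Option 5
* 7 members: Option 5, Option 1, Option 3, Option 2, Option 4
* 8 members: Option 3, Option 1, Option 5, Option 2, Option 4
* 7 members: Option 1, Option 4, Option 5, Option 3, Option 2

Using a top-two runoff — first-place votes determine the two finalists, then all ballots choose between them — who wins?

Round 1 first-place votes: Option 1 18, Option 2 0, Option 3 16, Option 4 10, Option 5 7. Option 1 and Option 3 advance.
Runoff: Option 1 is ranked above Option 3 on 25 ballots, Option 3 above Option 1 on 26.

Option 3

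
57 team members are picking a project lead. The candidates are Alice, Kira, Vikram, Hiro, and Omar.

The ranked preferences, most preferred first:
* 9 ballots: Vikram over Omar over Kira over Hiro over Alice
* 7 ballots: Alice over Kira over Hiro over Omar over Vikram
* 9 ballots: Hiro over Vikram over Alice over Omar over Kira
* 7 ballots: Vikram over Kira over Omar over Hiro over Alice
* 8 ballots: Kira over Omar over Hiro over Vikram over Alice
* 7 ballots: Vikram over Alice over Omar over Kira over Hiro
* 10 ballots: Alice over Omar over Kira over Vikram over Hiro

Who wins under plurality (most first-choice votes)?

Vikram

First-place votes: Alice 17, Kira 8, Vikram 23, Hiro 9, Omar 0.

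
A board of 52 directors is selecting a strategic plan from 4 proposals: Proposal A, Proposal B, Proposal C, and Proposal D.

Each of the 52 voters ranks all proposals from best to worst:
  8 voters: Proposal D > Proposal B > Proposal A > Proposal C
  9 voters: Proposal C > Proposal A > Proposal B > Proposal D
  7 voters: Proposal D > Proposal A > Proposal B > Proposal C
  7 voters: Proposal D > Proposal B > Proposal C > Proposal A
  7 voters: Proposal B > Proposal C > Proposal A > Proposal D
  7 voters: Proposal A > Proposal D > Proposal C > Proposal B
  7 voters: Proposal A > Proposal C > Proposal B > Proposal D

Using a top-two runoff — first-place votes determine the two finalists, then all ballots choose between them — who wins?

Proposal A

Round 1 first-place votes: Proposal A 14, Proposal B 7, Proposal C 9, Proposal D 22. Proposal D and Proposal A advance.
Runoff: Proposal D is ranked above Proposal A on 22 ballots, Proposal A above Proposal D on 30.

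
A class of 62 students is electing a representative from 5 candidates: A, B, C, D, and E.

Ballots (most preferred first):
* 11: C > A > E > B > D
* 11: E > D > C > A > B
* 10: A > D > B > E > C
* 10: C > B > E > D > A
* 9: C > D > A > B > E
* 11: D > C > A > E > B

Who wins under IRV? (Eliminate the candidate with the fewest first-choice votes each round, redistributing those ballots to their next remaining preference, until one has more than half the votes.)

D

Round 1: A 10, B 0, C 30, D 11, E 11. B eliminated.
Round 2: A 10, C 30, D 11, E 11. A eliminated.
Round 3: C 30, D 21, E 11. E eliminated.
Round 4: C 30, D 32. D has a majority (≥32).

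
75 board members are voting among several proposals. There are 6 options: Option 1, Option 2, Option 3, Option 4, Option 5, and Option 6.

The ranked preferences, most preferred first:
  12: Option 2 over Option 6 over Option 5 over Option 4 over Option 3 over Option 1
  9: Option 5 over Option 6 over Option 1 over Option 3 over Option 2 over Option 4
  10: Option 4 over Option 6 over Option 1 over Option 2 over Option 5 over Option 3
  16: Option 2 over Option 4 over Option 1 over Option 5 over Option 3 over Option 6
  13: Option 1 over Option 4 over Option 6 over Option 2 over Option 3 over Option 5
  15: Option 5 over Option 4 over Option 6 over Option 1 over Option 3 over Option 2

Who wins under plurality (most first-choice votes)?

Option 2

First-place votes: Option 1 13, Option 2 28, Option 3 0, Option 4 10, Option 5 24, Option 6 0.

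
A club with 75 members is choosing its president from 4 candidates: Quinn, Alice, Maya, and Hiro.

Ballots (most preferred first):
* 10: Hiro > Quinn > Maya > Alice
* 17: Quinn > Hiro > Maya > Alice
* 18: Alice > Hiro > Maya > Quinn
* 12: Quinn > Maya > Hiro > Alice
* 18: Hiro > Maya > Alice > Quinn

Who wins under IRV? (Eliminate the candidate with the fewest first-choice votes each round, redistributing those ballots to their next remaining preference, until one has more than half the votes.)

Hiro

Round 1: Quinn 29, Alice 18, Maya 0, Hiro 28. Maya eliminated.
Round 2: Quinn 29, Alice 18, Hiro 28. Alice eliminated.
Round 3: Quinn 29, Hiro 46. Hiro has a majority (≥38).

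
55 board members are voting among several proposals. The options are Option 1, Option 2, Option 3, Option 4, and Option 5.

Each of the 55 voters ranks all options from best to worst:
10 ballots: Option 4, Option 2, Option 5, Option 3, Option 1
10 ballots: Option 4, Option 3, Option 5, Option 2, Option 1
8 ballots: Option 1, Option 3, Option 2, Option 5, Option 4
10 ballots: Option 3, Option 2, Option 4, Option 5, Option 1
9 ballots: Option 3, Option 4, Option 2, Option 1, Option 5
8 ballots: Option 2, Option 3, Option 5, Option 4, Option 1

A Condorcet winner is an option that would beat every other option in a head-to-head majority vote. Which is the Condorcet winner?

Option 3

Option 3 vs Option 1: 47–8
Option 3 vs Option 2: 37–18
Option 3 vs Option 4: 35–20
Option 3 vs Option 5: 45–10
Option 3 beats every other option.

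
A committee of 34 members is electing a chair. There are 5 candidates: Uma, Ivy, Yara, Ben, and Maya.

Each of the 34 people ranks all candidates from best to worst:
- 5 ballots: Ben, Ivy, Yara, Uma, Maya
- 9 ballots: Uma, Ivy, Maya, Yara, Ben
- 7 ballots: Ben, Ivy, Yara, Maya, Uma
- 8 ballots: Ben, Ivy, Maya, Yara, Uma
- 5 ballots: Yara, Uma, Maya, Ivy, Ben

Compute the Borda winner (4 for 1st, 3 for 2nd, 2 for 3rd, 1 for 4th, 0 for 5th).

Uma: 5×1 + 9×4 + 7×0 + 8×0 + 5×3 = 56
Ivy: 5×3 + 9×3 + 7×3 + 8×3 + 5×1 = 92
Yara: 5×2 + 9×1 + 7×2 + 8×1 + 5×4 = 61
Ben: 5×4 + 9×0 + 7×4 + 8×4 + 5×0 = 80
Maya: 5×0 + 9×2 + 7×1 + 8×2 + 5×2 = 51

Ivy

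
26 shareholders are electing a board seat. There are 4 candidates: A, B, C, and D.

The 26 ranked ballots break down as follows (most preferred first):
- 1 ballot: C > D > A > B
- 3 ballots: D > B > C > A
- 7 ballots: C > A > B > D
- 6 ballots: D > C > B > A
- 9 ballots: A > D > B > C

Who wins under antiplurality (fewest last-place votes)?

Last-place votes: A 9, B 1, C 9, D 7.

B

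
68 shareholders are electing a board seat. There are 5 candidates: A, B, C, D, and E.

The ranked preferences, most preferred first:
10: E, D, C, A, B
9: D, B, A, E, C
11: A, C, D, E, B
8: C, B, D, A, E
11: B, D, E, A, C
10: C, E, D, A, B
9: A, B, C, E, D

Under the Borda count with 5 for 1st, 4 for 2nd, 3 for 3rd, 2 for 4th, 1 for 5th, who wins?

A: 10×2 + 9×3 + 11×5 + 8×2 + 11×2 + 10×2 + 9×5 = 205
B: 10×1 + 9×4 + 11×1 + 8×4 + 11×5 + 10×1 + 9×4 = 190
C: 10×3 + 9×1 + 11×4 + 8×5 + 11×1 + 10×5 + 9×3 = 211
D: 10×4 + 9×5 + 11×3 + 8×3 + 11×4 + 10×3 + 9×1 = 225
E: 10×5 + 9×2 + 11×2 + 8×1 + 11×3 + 10×4 + 9×2 = 189

D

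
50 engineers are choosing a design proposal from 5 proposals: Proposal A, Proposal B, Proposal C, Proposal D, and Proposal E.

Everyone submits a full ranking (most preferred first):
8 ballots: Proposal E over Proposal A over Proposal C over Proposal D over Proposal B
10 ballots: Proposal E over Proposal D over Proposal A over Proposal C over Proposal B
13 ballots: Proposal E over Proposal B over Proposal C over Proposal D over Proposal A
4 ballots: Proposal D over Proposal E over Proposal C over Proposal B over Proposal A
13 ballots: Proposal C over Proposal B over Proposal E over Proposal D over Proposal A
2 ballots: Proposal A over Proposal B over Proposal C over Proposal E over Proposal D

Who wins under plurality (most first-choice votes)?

First-place votes: Proposal A 2, Proposal B 0, Proposal C 13, Proposal D 4, Proposal E 31.

Proposal E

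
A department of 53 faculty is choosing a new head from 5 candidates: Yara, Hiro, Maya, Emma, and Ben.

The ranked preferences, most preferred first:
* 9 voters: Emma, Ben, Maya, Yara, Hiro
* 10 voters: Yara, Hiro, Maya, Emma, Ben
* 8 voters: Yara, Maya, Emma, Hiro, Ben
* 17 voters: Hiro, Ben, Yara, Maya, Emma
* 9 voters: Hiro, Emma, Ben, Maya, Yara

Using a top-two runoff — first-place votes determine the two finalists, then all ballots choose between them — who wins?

Yara

Round 1 first-place votes: Yara 18, Hiro 26, Maya 0, Emma 9, Ben 0. Hiro and Yara advance.
Runoff: Hiro is ranked above Yara on 26 ballots, Yara above Hiro on 27.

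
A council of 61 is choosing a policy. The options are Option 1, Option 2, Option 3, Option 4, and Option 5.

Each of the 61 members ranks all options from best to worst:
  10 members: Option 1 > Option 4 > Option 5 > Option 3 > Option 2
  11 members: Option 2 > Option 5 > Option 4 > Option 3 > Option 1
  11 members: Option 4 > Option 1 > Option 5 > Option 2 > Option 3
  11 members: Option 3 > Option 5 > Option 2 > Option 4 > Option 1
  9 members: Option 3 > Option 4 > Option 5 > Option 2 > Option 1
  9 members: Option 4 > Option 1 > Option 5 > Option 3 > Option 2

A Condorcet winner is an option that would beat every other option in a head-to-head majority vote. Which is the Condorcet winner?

Option 4

Option 4 vs Option 1: 51–10
Option 4 vs Option 2: 39–22
Option 4 vs Option 3: 41–20
Option 4 vs Option 5: 39–22
Option 4 beats every other option.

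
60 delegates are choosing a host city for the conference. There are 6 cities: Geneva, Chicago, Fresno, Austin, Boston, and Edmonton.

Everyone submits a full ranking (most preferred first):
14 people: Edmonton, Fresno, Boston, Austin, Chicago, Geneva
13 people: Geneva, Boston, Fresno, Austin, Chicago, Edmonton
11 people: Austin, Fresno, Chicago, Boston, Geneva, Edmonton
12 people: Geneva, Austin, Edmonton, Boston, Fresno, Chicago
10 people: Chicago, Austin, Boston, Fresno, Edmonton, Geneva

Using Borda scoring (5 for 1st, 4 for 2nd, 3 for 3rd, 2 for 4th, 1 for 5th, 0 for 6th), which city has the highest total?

Austin

Geneva: 14×0 + 13×5 + 11×1 + 12×5 + 10×0 = 136
Chicago: 14×1 + 13×1 + 11×3 + 12×0 + 10×5 = 110
Fresno: 14×4 + 13×3 + 11×4 + 12×1 + 10×2 = 171
Austin: 14×2 + 13×2 + 11×5 + 12×4 + 10×4 = 197
Boston: 14×3 + 13×4 + 11×2 + 12×2 + 10×3 = 170
Edmonton: 14×5 + 13×0 + 11×0 + 12×3 + 10×1 = 116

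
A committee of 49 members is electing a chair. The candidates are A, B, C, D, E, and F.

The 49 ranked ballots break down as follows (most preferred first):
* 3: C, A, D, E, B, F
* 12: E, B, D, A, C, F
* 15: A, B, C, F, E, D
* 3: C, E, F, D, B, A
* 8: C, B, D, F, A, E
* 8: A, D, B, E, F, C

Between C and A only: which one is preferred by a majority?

C is ranked above A on 14 ballots; A above C on 35.

A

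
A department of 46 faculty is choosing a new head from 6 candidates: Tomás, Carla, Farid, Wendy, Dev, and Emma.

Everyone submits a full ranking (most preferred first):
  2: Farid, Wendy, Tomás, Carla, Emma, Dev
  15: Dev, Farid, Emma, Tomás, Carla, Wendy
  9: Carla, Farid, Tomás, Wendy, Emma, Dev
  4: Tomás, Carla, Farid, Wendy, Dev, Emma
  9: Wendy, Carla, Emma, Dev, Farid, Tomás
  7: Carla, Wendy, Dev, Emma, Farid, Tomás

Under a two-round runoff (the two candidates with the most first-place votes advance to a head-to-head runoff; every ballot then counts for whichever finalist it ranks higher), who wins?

Carla

Round 1 first-place votes: Tomás 4, Carla 16, Farid 2, Wendy 9, Dev 15, Emma 0. Carla and Dev advance.
Runoff: Carla is ranked above Dev on 31 ballots, Dev above Carla on 15.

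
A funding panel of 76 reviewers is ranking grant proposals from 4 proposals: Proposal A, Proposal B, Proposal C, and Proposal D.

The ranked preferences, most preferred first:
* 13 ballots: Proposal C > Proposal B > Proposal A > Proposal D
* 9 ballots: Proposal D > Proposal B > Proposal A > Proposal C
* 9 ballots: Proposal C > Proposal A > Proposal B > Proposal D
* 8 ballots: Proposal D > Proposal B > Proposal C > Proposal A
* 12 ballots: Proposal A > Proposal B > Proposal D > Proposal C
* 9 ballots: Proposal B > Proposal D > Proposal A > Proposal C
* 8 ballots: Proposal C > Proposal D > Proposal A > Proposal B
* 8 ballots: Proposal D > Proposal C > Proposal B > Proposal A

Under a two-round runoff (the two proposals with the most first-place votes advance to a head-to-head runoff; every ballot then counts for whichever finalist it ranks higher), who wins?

Round 1 first-place votes: Proposal A 12, Proposal B 9, Proposal C 30, Proposal D 25. Proposal C and Proposal D advance.
Runoff: Proposal C is ranked above Proposal D on 30 ballots, Proposal D above Proposal C on 46.

Proposal D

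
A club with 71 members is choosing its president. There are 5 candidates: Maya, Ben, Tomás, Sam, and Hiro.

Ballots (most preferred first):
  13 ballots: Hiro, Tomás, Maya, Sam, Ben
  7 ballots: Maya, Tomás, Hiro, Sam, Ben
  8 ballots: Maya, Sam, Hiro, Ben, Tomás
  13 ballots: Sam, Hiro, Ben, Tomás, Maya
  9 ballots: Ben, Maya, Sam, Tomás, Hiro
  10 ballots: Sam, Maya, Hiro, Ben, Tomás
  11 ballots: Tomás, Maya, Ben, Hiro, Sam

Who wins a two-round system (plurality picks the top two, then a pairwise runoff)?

Round 1 first-place votes: Maya 15, Ben 9, Tomás 11, Sam 23, Hiro 13. Sam and Maya advance.
Runoff: Sam is ranked above Maya on 23 ballots, Maya above Sam on 48.

Maya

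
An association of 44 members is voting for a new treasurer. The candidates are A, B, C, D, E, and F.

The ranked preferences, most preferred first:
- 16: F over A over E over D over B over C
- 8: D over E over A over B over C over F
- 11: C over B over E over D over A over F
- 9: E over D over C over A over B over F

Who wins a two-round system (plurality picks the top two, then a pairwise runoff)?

Round 1 first-place votes: A 0, B 0, C 11, D 8, E 9, F 16. F and C advance.
Runoff: F is ranked above C on 16 ballots, C above F on 28.

C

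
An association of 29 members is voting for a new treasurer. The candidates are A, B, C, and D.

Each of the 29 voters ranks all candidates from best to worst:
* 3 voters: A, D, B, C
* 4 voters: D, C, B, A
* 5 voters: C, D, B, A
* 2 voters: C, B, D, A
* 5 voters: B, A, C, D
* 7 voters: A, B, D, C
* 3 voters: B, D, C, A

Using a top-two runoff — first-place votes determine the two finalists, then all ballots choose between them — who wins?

B

Round 1 first-place votes: A 10, B 8, C 7, D 4. A and B advance.
Runoff: A is ranked above B on 10 ballots, B above A on 19.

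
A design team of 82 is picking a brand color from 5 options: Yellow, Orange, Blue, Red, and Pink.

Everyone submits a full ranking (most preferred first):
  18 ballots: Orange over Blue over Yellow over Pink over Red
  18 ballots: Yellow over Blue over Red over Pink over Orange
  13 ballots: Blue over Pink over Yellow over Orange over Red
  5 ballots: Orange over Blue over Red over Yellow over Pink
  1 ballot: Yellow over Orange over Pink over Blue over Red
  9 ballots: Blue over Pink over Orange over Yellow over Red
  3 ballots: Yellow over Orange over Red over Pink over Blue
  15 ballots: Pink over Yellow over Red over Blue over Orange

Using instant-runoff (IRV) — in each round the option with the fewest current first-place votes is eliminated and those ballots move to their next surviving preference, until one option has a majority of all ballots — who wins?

Yellow

Round 1: Yellow 22, Orange 23, Blue 22, Red 0, Pink 15. Red eliminated.
Round 2: Yellow 22, Orange 23, Blue 22, Pink 15. Pink eliminated.
Round 3: Yellow 37, Orange 23, Blue 22. Blue eliminated.
Round 4: Yellow 50, Orange 32. Yellow has a majority (≥42).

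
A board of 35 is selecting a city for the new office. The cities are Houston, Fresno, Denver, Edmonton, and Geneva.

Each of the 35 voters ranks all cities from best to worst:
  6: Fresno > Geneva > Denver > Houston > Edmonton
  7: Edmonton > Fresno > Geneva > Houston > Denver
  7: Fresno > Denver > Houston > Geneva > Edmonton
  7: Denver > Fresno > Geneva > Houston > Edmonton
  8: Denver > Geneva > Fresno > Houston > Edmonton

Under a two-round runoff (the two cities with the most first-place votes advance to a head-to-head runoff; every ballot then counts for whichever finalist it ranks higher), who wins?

Round 1 first-place votes: Houston 0, Fresno 13, Denver 15, Edmonton 7, Geneva 0. Denver and Fresno advance.
Runoff: Denver is ranked above Fresno on 15 ballots, Fresno above Denver on 20.

Fresno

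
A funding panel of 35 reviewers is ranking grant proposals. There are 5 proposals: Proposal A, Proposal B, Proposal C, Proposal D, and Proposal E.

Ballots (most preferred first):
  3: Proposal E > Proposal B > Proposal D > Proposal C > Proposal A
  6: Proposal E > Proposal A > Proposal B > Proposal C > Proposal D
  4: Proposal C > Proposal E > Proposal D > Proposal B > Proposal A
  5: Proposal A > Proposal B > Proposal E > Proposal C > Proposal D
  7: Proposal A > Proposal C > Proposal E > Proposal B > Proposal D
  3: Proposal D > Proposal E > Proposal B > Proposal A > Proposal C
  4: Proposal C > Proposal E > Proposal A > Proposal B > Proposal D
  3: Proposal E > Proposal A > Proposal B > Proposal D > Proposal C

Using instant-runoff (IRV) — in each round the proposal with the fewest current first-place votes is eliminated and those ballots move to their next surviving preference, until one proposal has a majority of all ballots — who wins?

Proposal E

Round 1: Proposal A 12, Proposal B 0, Proposal C 8, Proposal D 3, Proposal E 12. Proposal B eliminated.
Round 2: Proposal A 12, Proposal C 8, Proposal D 3, Proposal E 12. Proposal D eliminated.
Round 3: Proposal A 12, Proposal C 8, Proposal E 15. Proposal C eliminated.
Round 4: Proposal A 12, Proposal E 23. Proposal E has a majority (≥18).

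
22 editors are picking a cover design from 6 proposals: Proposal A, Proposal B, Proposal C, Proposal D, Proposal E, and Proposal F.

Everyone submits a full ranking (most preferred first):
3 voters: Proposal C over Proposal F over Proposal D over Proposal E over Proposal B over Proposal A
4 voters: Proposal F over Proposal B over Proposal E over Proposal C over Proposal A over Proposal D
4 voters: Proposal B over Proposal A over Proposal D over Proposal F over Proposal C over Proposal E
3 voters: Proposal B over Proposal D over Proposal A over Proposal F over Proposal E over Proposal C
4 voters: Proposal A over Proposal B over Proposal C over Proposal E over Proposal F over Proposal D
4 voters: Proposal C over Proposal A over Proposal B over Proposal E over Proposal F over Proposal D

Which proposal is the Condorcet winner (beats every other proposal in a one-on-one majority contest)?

Proposal B

Proposal B vs Proposal A: 14–8
Proposal B vs Proposal C: 15–7
Proposal B vs Proposal D: 19–3
Proposal B vs Proposal E: 19–3
Proposal B vs Proposal F: 15–7
Proposal B beats every other proposal.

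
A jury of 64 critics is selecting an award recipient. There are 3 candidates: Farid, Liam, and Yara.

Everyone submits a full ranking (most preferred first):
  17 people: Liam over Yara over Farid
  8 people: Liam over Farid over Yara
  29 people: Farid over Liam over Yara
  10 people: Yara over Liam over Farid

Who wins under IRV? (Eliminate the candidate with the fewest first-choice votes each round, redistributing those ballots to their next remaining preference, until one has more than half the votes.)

Liam

Round 1: Farid 29, Liam 25, Yara 10. Yara eliminated.
Round 2: Farid 29, Liam 35. Liam has a majority (≥33).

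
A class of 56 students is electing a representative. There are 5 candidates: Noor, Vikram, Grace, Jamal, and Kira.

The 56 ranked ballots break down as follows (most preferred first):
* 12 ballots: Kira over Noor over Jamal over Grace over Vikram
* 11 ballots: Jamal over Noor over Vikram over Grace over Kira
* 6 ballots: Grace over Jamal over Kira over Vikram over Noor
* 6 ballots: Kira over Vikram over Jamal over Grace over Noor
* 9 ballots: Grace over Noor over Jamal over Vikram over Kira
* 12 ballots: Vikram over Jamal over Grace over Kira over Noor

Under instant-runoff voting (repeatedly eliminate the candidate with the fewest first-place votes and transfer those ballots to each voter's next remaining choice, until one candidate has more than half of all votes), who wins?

Round 1: Noor 0, Vikram 12, Grace 15, Jamal 11, Kira 18. Noor eliminated.
Round 2: Vikram 12, Grace 15, Jamal 11, Kira 18. Jamal eliminated.
Round 3: Vikram 23, Grace 15, Kira 18. Grace eliminated.
Round 4: Vikram 32, Kira 24. Vikram has a majority (≥29).

Vikram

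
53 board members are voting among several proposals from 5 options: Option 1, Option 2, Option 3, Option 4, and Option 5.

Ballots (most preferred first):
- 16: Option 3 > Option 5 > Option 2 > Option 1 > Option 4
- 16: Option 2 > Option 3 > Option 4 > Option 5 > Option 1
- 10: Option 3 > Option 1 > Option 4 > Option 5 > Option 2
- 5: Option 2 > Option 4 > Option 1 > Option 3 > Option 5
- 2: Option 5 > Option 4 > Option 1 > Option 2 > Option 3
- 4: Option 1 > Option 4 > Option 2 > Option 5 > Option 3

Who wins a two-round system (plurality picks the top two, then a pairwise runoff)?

Option 2

Round 1 first-place votes: Option 1 4, Option 2 21, Option 3 26, Option 4 0, Option 5 2. Option 3 and Option 2 advance.
Runoff: Option 3 is ranked above Option 2 on 26 ballots, Option 2 above Option 3 on 27.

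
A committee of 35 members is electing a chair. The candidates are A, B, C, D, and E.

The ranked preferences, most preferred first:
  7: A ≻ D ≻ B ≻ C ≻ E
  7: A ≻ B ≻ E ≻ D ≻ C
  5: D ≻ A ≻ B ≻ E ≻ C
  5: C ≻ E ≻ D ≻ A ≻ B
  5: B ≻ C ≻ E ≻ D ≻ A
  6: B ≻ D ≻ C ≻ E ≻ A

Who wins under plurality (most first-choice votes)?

A

First-place votes: A 14, B 11, C 5, D 5, E 0.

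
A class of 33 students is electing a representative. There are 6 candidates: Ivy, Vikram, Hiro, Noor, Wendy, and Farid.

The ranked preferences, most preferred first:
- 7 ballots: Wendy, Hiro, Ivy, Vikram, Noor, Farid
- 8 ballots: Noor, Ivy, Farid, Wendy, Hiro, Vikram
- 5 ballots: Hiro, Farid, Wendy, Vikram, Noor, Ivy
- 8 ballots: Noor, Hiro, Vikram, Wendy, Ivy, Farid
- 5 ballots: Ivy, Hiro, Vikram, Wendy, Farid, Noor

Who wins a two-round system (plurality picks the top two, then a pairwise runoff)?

Round 1 first-place votes: Ivy 5, Vikram 0, Hiro 5, Noor 16, Wendy 7, Farid 0. Noor and Wendy advance.
Runoff: Noor is ranked above Wendy on 16 ballots, Wendy above Noor on 17.

Wendy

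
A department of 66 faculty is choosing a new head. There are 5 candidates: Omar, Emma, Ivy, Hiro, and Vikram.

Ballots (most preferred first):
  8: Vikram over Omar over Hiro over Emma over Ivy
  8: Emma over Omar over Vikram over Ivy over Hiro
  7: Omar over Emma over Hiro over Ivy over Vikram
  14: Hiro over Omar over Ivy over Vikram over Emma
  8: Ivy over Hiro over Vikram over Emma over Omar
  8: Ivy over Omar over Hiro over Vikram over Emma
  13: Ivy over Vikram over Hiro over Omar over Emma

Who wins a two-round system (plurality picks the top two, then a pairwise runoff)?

Ivy

Round 1 first-place votes: Omar 7, Emma 8, Ivy 29, Hiro 14, Vikram 8. Ivy and Hiro advance.
Runoff: Ivy is ranked above Hiro on 37 ballots, Hiro above Ivy on 29.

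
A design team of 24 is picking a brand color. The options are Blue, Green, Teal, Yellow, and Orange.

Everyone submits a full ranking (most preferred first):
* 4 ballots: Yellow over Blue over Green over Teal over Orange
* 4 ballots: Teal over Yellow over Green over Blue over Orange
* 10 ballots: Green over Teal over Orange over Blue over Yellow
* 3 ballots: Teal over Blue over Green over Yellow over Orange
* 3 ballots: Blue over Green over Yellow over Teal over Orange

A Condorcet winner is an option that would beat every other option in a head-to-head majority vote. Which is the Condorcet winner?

Green vs Blue: 14–10
Green vs Teal: 17–7
Green vs Yellow: 16–8
Green vs Orange: 24–0
Green beats every other option.

Green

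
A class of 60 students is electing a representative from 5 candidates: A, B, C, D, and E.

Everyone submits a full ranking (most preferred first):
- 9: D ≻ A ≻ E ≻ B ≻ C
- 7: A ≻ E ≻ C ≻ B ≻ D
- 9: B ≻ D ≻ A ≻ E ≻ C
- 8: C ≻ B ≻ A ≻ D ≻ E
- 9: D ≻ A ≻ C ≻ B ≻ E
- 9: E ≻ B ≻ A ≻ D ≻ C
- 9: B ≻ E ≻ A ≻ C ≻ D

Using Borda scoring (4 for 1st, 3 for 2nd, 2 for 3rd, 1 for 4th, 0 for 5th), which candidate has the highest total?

A: 9×3 + 7×4 + 9×2 + 8×2 + 9×3 + 9×2 + 9×2 = 152
B: 9×1 + 7×1 + 9×4 + 8×3 + 9×1 + 9×3 + 9×4 = 148
C: 9×0 + 7×2 + 9×0 + 8×4 + 9×2 + 9×0 + 9×1 = 73
D: 9×4 + 7×0 + 9×3 + 8×1 + 9×4 + 9×1 + 9×0 = 116
E: 9×2 + 7×3 + 9×1 + 8×0 + 9×0 + 9×4 + 9×3 = 111

A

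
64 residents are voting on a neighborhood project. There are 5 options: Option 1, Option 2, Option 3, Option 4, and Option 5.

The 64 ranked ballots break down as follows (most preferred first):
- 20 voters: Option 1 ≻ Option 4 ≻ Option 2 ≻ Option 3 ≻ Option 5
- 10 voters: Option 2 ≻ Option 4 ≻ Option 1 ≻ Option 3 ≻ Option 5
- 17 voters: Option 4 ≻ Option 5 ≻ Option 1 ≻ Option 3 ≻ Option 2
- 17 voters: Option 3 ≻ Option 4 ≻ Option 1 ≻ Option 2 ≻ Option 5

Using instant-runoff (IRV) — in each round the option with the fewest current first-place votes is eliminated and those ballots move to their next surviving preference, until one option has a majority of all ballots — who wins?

Round 1: Option 1 20, Option 2 10, Option 3 17, Option 4 17, Option 5 0. Option 5 eliminated.
Round 2: Option 1 20, Option 2 10, Option 3 17, Option 4 17. Option 2 eliminated.
Round 3: Option 1 20, Option 3 17, Option 4 27. Option 3 eliminated.
Round 4: Option 1 20, Option 4 44. Option 4 has a majority (≥33).

Option 4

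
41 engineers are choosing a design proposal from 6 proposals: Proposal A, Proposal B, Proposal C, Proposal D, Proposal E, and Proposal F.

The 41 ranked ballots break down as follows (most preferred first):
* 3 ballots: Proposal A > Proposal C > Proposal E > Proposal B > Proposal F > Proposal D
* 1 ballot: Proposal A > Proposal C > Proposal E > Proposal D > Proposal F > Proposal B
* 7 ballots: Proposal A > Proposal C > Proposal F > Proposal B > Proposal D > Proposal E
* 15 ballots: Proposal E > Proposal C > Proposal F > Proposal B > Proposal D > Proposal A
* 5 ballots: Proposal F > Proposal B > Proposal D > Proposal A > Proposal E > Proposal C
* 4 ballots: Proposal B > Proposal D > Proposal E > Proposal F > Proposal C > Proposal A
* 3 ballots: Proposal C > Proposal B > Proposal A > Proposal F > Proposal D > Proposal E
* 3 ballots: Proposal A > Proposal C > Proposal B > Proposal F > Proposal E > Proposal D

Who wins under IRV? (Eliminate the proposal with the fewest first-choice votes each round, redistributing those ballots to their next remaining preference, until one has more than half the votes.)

Round 1: Proposal A 14, Proposal B 4, Proposal C 3, Proposal D 0, Proposal E 15, Proposal F 5. Proposal D eliminated.
Round 2: Proposal A 14, Proposal B 4, Proposal C 3, Proposal E 15, Proposal F 5. Proposal C eliminated.
Round 3: Proposal A 14, Proposal B 7, Proposal E 15, Proposal F 5. Proposal F eliminated.
Round 4: Proposal A 14, Proposal B 12, Proposal E 15. Proposal B eliminated.
Round 5: Proposal A 22, Proposal E 19. Proposal A has a majority (≥21).

Proposal A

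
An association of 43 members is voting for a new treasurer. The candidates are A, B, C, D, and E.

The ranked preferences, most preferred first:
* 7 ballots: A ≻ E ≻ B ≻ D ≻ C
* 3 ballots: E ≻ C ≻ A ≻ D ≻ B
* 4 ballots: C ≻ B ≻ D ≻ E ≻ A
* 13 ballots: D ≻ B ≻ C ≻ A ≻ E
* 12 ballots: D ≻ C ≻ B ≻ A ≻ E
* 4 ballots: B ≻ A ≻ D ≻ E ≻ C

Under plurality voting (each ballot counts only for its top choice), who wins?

First-place votes: A 7, B 4, C 4, D 25, E 3.

D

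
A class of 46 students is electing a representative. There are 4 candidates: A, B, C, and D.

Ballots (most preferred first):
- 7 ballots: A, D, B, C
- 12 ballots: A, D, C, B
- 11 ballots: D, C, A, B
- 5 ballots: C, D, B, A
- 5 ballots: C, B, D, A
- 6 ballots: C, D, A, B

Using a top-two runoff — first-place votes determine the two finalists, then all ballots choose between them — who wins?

Round 1 first-place votes: A 19, B 0, C 16, D 11. A and C advance.
Runoff: A is ranked above C on 19 ballots, C above A on 27.

C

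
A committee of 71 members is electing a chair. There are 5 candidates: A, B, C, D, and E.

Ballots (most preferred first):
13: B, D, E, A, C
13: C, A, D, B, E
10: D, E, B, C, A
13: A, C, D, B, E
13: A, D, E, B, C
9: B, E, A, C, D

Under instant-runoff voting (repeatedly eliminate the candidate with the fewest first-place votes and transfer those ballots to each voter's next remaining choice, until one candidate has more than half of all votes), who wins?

Round 1: A 26, B 22, C 13, D 10, E 0. E eliminated.
Round 2: A 26, B 22, C 13, D 10. D eliminated.
Round 3: A 26, B 32, C 13. C eliminated.
Round 4: A 39, B 32. A has a majority (≥36).

A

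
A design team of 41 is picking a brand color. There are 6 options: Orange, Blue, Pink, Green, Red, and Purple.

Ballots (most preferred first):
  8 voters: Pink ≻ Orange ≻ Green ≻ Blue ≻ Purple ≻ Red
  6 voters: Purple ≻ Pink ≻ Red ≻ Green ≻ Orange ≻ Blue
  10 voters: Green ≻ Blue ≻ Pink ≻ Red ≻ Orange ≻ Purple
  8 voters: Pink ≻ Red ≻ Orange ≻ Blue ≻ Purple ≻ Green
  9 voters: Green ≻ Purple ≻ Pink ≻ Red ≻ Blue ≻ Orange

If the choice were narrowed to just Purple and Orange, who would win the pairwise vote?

Orange

Purple is ranked above Orange on 15 ballots; Orange above Purple on 26.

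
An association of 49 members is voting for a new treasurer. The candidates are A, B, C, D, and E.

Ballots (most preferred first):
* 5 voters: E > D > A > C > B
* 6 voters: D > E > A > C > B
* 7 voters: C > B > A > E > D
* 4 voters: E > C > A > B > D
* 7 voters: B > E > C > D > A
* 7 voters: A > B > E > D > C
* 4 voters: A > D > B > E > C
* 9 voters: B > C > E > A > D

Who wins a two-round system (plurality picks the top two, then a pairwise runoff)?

A

Round 1 first-place votes: A 11, B 16, C 7, D 6, E 9. B and A advance.
Runoff: B is ranked above A on 23 ballots, A above B on 26.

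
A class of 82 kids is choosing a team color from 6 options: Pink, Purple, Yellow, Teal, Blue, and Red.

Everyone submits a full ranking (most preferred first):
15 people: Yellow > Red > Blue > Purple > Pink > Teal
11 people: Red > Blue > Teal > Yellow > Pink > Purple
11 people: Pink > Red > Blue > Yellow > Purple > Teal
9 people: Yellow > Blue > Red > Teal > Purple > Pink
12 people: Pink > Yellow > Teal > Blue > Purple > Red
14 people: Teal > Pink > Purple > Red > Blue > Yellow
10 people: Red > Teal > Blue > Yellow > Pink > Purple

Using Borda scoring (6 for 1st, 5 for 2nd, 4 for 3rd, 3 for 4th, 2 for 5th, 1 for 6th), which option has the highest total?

Pink: 15×2 + 11×2 + 11×6 + 9×1 + 12×6 + 14×5 + 10×2 = 289
Purple: 15×3 + 11×1 + 11×2 + 9×2 + 12×2 + 14×4 + 10×1 = 186
Yellow: 15×6 + 11×3 + 11×3 + 9×6 + 12×5 + 14×1 + 10×3 = 314
Teal: 15×1 + 11×4 + 11×1 + 9×3 + 12×4 + 14×6 + 10×5 = 279
Blue: 15×4 + 11×5 + 11×4 + 9×5 + 12×3 + 14×2 + 10×4 = 308
Red: 15×5 + 11×6 + 11×5 + 9×4 + 12×1 + 14×3 + 10×6 = 346

Red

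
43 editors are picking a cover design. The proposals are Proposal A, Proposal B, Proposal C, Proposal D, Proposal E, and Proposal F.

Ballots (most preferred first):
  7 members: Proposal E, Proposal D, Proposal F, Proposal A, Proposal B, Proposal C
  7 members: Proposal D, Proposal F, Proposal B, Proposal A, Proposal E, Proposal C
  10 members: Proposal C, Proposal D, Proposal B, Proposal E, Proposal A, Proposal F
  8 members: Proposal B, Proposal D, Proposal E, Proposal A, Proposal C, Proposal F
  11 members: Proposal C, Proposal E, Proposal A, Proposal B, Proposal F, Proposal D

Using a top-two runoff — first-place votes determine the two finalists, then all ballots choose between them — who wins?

Proposal B

Round 1 first-place votes: Proposal A 0, Proposal B 8, Proposal C 21, Proposal D 7, Proposal E 7, Proposal F 0. Proposal C and Proposal B advance.
Runoff: Proposal C is ranked above Proposal B on 21 ballots, Proposal B above Proposal C on 22.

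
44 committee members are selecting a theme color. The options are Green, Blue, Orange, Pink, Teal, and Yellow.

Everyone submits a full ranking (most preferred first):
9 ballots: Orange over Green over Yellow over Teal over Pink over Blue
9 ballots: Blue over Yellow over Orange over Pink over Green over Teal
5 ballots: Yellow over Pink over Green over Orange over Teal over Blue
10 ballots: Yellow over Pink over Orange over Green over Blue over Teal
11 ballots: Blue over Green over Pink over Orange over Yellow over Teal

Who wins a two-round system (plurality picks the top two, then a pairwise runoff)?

Yellow

Round 1 first-place votes: Green 0, Blue 20, Orange 9, Pink 0, Teal 0, Yellow 15. Blue and Yellow advance.
Runoff: Blue is ranked above Yellow on 20 ballots, Yellow above Blue on 24.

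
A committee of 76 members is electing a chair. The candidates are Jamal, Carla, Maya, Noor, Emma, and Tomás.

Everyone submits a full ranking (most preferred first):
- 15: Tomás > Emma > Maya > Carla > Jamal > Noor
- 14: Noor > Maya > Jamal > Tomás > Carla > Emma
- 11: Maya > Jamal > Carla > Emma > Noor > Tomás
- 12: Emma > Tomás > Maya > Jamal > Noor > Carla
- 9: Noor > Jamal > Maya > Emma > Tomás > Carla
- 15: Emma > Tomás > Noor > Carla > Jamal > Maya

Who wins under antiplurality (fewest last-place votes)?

Jamal

Last-place votes: Jamal 0, Carla 21, Maya 15, Noor 15, Emma 14, Tomás 11.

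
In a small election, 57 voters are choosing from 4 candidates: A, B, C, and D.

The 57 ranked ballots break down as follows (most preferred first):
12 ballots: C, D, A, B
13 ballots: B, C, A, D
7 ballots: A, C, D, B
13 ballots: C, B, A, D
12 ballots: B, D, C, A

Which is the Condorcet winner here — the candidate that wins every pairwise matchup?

C

C vs A: 50–7
C vs B: 32–25
C vs D: 45–12
C beats every other candidate.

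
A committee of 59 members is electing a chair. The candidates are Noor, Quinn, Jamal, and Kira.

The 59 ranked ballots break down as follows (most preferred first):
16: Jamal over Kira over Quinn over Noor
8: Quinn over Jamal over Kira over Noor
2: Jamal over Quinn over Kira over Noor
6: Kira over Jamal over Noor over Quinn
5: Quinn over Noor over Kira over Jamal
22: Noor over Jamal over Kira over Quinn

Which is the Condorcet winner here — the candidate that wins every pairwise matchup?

Jamal vs Noor: 32–27
Jamal vs Quinn: 46–13
Jamal vs Kira: 48–11
Jamal beats every other candidate.

Jamal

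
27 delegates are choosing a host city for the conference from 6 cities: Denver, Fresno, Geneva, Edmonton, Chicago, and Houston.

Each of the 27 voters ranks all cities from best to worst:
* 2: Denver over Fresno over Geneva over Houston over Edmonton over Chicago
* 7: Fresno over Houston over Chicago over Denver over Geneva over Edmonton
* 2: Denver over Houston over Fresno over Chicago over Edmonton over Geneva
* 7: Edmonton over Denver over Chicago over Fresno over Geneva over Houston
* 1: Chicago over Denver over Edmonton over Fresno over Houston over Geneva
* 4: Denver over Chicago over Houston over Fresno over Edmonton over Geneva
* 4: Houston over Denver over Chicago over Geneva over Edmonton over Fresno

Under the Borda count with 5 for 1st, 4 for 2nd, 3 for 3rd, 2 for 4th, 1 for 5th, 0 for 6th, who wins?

Denver: 2×5 + 7×2 + 2×5 + 7×4 + 1×4 + 4×5 + 4×4 = 102
Fresno: 2×4 + 7×5 + 2×3 + 7×2 + 1×2 + 4×2 + 4×0 = 73
Geneva: 2×3 + 7×1 + 2×0 + 7×1 + 1×0 + 4×0 + 4×2 = 28
Edmonton: 2×1 + 7×0 + 2×1 + 7×5 + 1×3 + 4×1 + 4×1 = 50
Chicago: 2×0 + 7×3 + 2×2 + 7×3 + 1×5 + 4×4 + 4×3 = 79
Houston: 2×2 + 7×4 + 2×4 + 7×0 + 1×1 + 4×3 + 4×5 = 73

Denver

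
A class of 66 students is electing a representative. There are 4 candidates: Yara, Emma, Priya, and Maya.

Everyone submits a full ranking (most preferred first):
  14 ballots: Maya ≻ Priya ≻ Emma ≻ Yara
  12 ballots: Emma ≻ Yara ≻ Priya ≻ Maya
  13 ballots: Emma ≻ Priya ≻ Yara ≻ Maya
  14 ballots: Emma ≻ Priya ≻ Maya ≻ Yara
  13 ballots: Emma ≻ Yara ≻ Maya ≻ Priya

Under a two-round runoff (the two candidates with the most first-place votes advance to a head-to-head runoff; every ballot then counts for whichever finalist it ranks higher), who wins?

Emma

Round 1 first-place votes: Yara 0, Emma 52, Priya 0, Maya 14. Emma and Maya advance.
Runoff: Emma is ranked above Maya on 52 ballots, Maya above Emma on 14.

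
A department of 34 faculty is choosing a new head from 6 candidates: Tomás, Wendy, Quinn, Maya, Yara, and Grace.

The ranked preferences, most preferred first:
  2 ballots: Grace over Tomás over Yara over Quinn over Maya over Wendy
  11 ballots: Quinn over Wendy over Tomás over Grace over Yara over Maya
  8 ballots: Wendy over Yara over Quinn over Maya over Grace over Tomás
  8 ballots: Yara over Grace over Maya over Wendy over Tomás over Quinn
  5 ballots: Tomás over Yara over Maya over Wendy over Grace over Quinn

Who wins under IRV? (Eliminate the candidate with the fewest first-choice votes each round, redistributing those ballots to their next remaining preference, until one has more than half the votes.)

Yara

Round 1: Tomás 5, Wendy 8, Quinn 11, Maya 0, Yara 8, Grace 2. Maya eliminated.
Round 2: Tomás 5, Wendy 8, Quinn 11, Yara 8, Grace 2. Grace eliminated.
Round 3: Tomás 7, Wendy 8, Quinn 11, Yara 8. Tomás eliminated.
Round 4: Wendy 8, Quinn 11, Yara 15. Wendy eliminated.
Round 5: Quinn 11, Yara 23. Yara has a majority (≥18).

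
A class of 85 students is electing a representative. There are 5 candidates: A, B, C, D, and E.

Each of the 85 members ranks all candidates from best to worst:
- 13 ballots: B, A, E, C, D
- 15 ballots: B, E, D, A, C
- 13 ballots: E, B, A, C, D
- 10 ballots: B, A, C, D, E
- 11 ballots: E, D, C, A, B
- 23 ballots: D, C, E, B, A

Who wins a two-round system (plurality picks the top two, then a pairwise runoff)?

E

Round 1 first-place votes: A 0, B 38, C 0, D 23, E 24. B and E advance.
Runoff: B is ranked above E on 38 ballots, E above B on 47.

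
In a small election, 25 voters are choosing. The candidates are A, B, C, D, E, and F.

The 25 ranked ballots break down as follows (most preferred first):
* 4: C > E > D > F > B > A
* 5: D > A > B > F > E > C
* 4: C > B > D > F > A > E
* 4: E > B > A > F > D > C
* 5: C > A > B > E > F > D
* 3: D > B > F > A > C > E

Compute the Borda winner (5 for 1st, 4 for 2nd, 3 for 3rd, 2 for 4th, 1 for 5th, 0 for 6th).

B

A: 4×0 + 5×4 + 4×1 + 4×3 + 5×4 + 3×2 = 62
B: 4×1 + 5×3 + 4×4 + 4×4 + 5×3 + 3×4 = 78
C: 4×5 + 5×0 + 4×5 + 4×0 + 5×5 + 3×1 = 68
D: 4×3 + 5×5 + 4×3 + 4×1 + 5×0 + 3×5 = 68
E: 4×4 + 5×1 + 4×0 + 4×5 + 5×2 + 3×0 = 51
F: 4×2 + 5×2 + 4×2 + 4×2 + 5×1 + 3×3 = 48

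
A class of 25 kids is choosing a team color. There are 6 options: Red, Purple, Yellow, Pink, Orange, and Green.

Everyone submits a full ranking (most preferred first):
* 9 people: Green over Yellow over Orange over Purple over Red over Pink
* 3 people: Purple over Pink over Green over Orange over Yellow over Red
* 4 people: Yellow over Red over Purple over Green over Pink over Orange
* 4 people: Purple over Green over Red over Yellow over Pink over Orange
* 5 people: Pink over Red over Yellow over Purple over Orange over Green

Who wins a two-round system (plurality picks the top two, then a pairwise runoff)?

Round 1 first-place votes: Red 0, Purple 7, Yellow 4, Pink 5, Orange 0, Green 9. Green and Purple advance.
Runoff: Green is ranked above Purple on 9 ballots, Purple above Green on 16.

Purple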